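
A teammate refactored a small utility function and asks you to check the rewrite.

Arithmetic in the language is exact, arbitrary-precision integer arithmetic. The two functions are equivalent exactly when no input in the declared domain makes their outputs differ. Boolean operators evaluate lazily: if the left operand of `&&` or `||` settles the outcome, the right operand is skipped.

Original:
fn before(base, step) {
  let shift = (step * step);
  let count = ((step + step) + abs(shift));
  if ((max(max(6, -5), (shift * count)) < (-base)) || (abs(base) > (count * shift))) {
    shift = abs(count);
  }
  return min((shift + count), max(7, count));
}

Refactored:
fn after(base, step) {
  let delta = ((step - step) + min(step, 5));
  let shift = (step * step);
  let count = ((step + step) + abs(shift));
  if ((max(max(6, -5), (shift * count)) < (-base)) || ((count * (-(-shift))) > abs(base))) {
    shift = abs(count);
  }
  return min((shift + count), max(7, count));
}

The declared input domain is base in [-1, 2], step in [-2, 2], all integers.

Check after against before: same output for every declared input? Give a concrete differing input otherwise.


base=-1, step=-2 yields 0 from before but 4 from after.
verdict: not equivalent; witness: base=-1, step=-2


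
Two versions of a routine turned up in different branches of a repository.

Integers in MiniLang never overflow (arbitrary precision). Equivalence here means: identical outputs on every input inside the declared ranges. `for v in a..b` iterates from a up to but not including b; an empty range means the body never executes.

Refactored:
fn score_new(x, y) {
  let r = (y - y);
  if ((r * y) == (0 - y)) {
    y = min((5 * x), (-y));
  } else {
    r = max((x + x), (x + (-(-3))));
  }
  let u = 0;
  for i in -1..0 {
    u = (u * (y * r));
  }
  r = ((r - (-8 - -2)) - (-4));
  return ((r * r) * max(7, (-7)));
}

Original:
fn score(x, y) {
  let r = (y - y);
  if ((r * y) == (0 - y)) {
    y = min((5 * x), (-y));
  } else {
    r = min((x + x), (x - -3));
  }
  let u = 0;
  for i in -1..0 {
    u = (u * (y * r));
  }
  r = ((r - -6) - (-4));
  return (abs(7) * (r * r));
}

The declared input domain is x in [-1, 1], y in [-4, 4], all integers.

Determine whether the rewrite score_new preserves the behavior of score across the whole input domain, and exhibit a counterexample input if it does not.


Input x=-1, y=-4: 448 from score versus 1008 from score_new.
verdict: not equivalent; witness: x=-1, y=-4


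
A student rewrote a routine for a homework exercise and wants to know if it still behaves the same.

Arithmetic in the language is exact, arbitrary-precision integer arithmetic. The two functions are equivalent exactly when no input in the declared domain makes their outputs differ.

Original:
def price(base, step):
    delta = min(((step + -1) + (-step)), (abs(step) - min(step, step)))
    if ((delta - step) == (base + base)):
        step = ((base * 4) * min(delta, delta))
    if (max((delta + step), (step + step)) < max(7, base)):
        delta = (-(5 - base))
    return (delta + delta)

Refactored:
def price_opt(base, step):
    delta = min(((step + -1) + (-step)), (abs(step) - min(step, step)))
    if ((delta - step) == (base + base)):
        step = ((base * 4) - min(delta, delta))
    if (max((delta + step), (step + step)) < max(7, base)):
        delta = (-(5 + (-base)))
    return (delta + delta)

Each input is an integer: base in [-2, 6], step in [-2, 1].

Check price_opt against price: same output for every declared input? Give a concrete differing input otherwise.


The rewrite breaks on base=-1, step=1, where the results are -2 and -12.
price: delta = -1; ((delta - step) == (base + base)) -> true; step = 4; (max((delta + step), (step + step)) < max(7, base)) -> false; return -2
price_opt: delta = -1; ((delta - step) == (base + base)) -> true; step = -3; (max((delta + step), (step + step)) < max(7, base)) -> true; delta = -6; return -12
verdict: not equivalent; witness: base=-1, step=1


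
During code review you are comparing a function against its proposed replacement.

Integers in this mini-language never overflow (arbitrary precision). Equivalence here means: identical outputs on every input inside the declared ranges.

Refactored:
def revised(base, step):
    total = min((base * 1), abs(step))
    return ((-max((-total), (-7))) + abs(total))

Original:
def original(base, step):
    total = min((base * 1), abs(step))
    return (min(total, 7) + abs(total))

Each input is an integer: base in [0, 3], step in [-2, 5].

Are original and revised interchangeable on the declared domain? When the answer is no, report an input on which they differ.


Equivalent — the differences include min/max/abs usage differs, yet no declared input distinguishes the two.
One worked example (base=0, step=2) — original: total becomes 0; next final value 0; revised: total becomes 0; next final value 0; agreement on 0.
Checked all 32 inputs in the declared domain: the outputs agree on every one.
verdict: equivalent


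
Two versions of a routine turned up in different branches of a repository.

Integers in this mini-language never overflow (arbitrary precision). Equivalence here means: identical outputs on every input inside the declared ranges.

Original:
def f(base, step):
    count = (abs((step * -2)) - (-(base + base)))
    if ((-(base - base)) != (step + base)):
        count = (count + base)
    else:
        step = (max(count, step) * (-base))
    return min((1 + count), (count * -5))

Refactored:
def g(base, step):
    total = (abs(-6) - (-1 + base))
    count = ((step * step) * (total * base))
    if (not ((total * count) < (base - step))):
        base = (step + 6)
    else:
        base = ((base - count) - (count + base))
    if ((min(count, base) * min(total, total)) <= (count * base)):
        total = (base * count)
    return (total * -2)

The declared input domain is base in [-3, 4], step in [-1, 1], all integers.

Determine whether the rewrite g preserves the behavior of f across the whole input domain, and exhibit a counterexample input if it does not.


Not equivalent: base=-3, step=-1 separates them (-6 vs -20).
f: count = -4; ((-(base - base)) != (step + base)) -> true; count = -7; return -6
g: total = 10; count = -30; (not ((total * count) < (base - step))) -> false; base = 60; ((min(count, base) * min(total, total)) <= (count * base)) -> false; return -20
verdict: not equivalent; witness: base=-3, step=-1


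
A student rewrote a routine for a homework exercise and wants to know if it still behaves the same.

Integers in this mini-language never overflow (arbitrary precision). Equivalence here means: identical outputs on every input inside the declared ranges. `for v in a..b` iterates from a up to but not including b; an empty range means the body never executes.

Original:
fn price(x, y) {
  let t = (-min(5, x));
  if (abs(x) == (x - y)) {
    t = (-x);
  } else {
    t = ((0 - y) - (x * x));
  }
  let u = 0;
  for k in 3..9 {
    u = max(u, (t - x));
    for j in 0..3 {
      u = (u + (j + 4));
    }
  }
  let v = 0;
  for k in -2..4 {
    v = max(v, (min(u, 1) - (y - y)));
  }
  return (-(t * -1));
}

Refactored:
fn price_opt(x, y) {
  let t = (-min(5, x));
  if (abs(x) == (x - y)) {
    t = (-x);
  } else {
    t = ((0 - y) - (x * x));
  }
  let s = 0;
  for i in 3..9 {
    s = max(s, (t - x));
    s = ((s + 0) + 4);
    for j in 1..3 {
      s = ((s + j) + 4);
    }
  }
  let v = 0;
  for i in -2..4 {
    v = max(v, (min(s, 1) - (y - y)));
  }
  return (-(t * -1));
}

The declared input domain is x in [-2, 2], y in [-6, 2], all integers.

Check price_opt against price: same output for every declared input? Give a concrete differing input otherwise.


Side by side, the visible changes include: arithmetic usage differs; statement counts differ; local variable names differ; loop structure differs; constant usage differs.
Tracing x=-1, y=1: price: t becomes 1; next (abs(x) == (x - y)) evaluates to false; next t becomes -2; next u becomes 0; next at k=3:; next u becomes 0; next at j=0:; next u becomes 4; next at j=1:; next u becomes 9; next at j=2:; next u becomes 15; next at k=4:; next u becomes 15; next at j=0:; next u becomes 19; next at j=1:; next u becomes 24; next at j=2:; next u becomes 30; next at k=5:; next u becomes 30; next at j=0:; next u becomes 34; next at j=1:; next u becomes 39; next at j=2:; next u becomes 45; next at k=6:; next u becomes 45; next at j=0:; next u becomes 49; next at j=1:; next u becomes 54; next at j=2:; next u becomes 60; next at k=7:; next u becomes 60; next at j=0:; next u becomes 64; next at j=1:; next u becomes 69; next at j=2:; next u becomes 75; next at k=8:; next u becomes 75; next at j=0:; next u becomes 79; next at j=1:; next u becomes 84; next at j=2:; next u becomes 90; next v becomes 0; next at k=-2:; next v becomes 1; next at k=-1:; next v becomes 1; next at k=0:; next v becomes 1; next at k=1:; next v becomes 1; next at k=2:; next v becomes 1; next at k=3:; next v becomes 1; next final value -2 | price_opt: t becomes 1; next (abs(x) == (x - y)) evaluates to false; next t becomes -2; next s becomes 0; next at i=3:; next s becomes 0; next s becomes 4; next at j=1:; next s becomes 9; next at j=2:; next s becomes 15; next at i=4:; next s becomes 15; next s becomes 19; next at j=1:; next s becomes 24; next at j=2:; next s becomes 30; next at i=5:; next s becomes 30; next s becomes 34; next at j=1:; next s becomes 39; next at j=2:; next s becomes 45; next at i=6:; next s becomes 45; next s becomes 49; next at j=1:; next s becomes 54; next at j=2:; next s becomes 60; next at i=7:; next s becomes 60; next s becomes 64; next at j=1:; next s becomes 69; next at j=2:; next s becomes 75; next at i=8:; next s becomes 75; next s becomes 79; next at j=1:; next s becomes 84; next at j=2:; next s becomes 90; next v becomes 0; next at i=-2:; next v becomes 1; next at i=-1:; next v becomes 1; next at i=0:; next v becomes 1; next at i=1:; next v becomes 1; next at i=2:; next v becomes 1; next at i=3:; next v becomes 1; next final value -2 — matching result -2.
Checked all 45 inputs in the declared domain: the outputs agree on every one.
verdict: equivalent


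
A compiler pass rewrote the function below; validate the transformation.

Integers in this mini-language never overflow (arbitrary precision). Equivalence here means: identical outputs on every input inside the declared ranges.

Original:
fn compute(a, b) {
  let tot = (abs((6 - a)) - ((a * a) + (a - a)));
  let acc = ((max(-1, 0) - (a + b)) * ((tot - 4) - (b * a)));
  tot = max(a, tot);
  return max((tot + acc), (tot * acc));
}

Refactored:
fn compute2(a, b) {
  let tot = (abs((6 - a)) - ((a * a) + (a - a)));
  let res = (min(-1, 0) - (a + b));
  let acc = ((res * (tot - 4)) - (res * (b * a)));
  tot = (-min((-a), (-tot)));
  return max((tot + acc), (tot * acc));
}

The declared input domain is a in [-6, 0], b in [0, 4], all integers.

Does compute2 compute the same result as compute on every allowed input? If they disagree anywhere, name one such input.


At a=-6, b=0: compute gives 1008, compute2 gives 840.
verdict: not equivalent; witness: a=-6, b=0


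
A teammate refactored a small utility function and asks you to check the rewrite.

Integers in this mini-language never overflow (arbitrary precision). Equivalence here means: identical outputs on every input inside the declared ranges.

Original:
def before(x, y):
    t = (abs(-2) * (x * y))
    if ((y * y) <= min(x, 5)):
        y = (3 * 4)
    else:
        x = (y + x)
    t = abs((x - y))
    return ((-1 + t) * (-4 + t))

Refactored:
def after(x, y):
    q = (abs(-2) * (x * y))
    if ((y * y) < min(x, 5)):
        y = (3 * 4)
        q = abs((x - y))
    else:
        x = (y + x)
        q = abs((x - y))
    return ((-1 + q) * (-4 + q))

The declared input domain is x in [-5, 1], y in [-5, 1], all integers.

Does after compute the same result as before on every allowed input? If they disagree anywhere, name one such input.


The rewrite breaks on x=0, y=0, where the results are 88 and 4.
before: t becomes 0; next ((y * y) <= min(x, 5)) evaluates to true; next y becomes 12; next t becomes 12; next final value 88
after: q becomes 0; next ((y * y) < min(x, 5)) evaluates to false; next x becomes 0; next q becomes 0; next final value 4
verdict: not equivalent; witness: x=0, y=0


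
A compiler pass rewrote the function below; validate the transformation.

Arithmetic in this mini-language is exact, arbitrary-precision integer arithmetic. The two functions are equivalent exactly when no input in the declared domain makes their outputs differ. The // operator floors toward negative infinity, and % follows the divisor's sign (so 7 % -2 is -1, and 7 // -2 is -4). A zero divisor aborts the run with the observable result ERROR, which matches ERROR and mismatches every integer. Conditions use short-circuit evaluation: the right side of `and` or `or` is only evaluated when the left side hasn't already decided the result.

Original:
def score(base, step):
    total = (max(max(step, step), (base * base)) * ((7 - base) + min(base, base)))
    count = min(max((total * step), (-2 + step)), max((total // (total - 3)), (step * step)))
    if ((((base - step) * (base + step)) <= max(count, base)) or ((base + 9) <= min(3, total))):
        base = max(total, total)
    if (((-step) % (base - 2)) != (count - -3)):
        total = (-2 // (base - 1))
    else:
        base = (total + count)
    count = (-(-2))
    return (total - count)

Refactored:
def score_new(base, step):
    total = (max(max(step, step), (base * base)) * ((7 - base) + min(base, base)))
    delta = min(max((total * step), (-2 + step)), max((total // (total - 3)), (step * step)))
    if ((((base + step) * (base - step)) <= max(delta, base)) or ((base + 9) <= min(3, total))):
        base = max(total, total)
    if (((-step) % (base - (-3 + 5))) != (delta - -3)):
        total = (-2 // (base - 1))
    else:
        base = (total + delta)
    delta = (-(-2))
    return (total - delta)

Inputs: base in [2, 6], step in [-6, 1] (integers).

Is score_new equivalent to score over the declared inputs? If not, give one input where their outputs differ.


Equivalent — the differences include local variable names differ, plus constant usage differs, plus arithmetic usage differs, yet no declared input distinguishes the two.
Tracing base=4, step=-1: score: total becomes 112; next count becomes -3; next ((((base - step) * (base + step)) <= max(count, base)) or ((base + 9) <= min(3, total))) evaluates to false; next (((-step) % (base - 2)) != (count - -3)) evaluates to true; next total becomes -1; next count becomes 2; next final value -3 | score_new: total becomes 112; next delta becomes -3; next ((((base + step) * (base - step)) <= max(delta, base)) or ((base + 9) <= min(3, total))) evaluates to false; next (((-step) % (base - (-3 + 5))) != (delta - -3)) evaluates to true; next total becomes -1; next delta becomes 2; next final value -3 — matching result -3.
Sweeping the whole domain (40 inputs) finds no disagreement.
verdict: equivalent


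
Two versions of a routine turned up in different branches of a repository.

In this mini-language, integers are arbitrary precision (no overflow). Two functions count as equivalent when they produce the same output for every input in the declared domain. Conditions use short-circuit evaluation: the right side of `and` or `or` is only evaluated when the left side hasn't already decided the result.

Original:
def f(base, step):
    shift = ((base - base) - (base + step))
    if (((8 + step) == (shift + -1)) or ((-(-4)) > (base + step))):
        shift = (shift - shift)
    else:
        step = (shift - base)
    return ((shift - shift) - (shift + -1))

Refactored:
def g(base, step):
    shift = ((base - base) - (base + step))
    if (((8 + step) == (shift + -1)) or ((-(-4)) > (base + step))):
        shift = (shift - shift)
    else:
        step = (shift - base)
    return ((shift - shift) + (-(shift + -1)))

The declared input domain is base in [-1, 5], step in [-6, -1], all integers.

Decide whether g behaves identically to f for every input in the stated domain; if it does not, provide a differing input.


Changes here: arithmetic usage differs; the full 42-point sweep finds no disagreement.
verdict: equivalent


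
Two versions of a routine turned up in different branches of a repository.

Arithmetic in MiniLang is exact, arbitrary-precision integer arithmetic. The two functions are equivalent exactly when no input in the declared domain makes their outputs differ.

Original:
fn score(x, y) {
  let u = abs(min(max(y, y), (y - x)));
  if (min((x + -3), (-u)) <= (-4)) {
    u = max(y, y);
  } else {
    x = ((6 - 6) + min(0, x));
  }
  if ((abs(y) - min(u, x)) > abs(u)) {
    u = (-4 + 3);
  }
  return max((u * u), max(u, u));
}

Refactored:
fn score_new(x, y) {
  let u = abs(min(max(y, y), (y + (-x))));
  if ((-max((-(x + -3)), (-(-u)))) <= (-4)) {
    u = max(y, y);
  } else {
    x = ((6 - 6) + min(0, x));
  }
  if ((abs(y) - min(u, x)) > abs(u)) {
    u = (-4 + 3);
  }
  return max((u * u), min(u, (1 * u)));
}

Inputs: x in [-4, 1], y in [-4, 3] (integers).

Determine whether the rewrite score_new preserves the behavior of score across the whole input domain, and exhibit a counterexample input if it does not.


One difference looks behavioral, but it never changes the outcome for any declared input.
Spot check at x=-1, y=-1 — score: u = 1; (min((x + -3), (-u)) <= (-4)) -> true; u = -1; ((abs(y) - min(u, x)) > abs(u)) -> true; u = -1; return 1. score_new: u = 1; ((-max((-(x + -3)), (-(-u)))) <= (-4)) -> true; u = -1; ((abs(y) - min(u, x)) > abs(u)) -> true; u = -1; return 1. Both give 1.
Across all 48 domain points the two functions coincide.
verdict: equivalent


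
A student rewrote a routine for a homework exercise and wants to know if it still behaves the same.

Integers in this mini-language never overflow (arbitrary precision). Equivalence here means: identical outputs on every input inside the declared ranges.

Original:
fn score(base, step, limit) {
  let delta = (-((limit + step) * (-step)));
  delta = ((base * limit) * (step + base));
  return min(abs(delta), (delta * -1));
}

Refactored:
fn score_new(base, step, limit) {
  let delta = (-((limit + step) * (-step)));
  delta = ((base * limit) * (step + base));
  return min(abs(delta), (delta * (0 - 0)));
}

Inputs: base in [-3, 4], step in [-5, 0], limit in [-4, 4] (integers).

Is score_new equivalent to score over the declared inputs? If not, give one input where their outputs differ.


Not equivalent: base=-3, step=-5, limit=-4 separates them (96 vs 0).
score: delta=45, then delta=-96, then returns 96
score_new: delta=45, then delta=-96, then returns 0
verdict: not equivalent; witness: base=-3, step=-5, limit=-4


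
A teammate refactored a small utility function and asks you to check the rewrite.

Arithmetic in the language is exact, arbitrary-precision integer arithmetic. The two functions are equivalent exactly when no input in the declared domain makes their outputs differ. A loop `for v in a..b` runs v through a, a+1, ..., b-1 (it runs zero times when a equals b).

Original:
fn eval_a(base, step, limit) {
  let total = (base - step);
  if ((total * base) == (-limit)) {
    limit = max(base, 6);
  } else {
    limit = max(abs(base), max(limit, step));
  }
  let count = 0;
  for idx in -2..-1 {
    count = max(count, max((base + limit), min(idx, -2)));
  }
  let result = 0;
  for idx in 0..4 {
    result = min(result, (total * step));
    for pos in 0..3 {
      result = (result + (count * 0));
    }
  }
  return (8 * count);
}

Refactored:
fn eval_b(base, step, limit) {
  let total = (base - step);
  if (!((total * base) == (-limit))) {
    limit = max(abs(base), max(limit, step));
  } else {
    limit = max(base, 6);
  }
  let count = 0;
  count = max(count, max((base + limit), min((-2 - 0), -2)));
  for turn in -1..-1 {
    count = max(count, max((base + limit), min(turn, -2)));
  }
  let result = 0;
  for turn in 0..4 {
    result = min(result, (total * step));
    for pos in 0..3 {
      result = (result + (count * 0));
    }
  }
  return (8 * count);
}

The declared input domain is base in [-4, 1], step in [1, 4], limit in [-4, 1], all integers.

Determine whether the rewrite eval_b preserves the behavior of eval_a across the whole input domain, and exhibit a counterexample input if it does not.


Comparing the listings, the differences include: local variable names differ, and loop structure differs, and statement counts differ, and min/max/abs usage differs, and boolean connective usage differs, and constant usage differs, and arithmetic usage differs.
As a probe, take base=0, step=1, limit=1: eval_a runs total becomes -1; next ((total * base) == (-limit)) evaluates to false; next limit becomes 1; next count becomes 0; next at idx=-2:; next count becomes 1; next result becomes 0; next at idx=0:; next result becomes -1; next at pos=0:; next result becomes -1; next at pos=1:; next result becomes -1; next at pos=2:; next result becomes -1; next at idx=1:; next result becomes -1; next at pos=0:; next result becomes -1; next at pos=1:; next result becomes -1; next at pos=2:; next result becomes -1; next at idx=2:; next result becomes -1; next at pos=0:; next result becomes -1; next at pos=1:; next result becomes -1; next at pos=2:; next result becomes -1; next at idx=3:; next result becomes -1; next at pos=0:; next result becomes -1; next at pos=1:; next result becomes -1; next at pos=2:; next result becomes -1; next final value 8; eval_b runs total becomes -1; next (!((total * base) == (-limit))) evaluates to true; next limit becomes 1; next count becomes 0; next count becomes 1; next turn never enters its loop body; next result becomes 0; next at turn=0:; next result becomes -1; next at pos=0:; next result becomes -1; next at pos=1:; next result becomes -1; next at pos=2:; next result becomes -1; next at turn=1:; next result becomes -1; next at pos=0:; next result becomes -1; next at pos=1:; next result becomes -1; next at pos=2:; next result becomes -1; next at turn=2:; next result becomes -1; next at pos=0:; next result becomes -1; next at pos=1:; next result becomes -1; next at pos=2:; next result becomes -1; next at turn=3:; next result becomes -1; next at pos=0:; next result becomes -1; next at pos=1:; next result becomes -1; next at pos=2:; next result becomes -1; next final value 8; both end at 8.
Checked all 144 inputs in the declared domain: the outputs agree on every one.
verdict: equivalent


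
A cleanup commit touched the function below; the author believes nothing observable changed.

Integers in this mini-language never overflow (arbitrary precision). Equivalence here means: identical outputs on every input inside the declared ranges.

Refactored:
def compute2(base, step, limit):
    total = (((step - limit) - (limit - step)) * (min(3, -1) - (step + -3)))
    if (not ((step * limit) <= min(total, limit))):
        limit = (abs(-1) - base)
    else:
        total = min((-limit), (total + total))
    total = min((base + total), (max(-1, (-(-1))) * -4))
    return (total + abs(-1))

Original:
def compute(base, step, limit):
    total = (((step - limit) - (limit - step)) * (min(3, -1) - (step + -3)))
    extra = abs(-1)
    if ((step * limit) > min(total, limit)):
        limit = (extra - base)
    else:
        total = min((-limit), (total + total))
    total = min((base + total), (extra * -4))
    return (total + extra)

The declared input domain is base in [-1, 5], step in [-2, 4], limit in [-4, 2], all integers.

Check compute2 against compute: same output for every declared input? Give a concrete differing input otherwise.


Side by side, the visible changes include: constant usage differs, plus boolean connective usage differs, plus comparison usage differs, plus local variable names differ, plus statement counts differ, plus min/max/abs usage differs.
One worked example (base=3, step=2, limit=-2) — compute: total=0, then extra=1, then ((step * limit) > min(total, limit)) is false, then total=0, then total=-4, then returns -3; compute2: total=0, then (not ((step * limit) <= min(total, limit))) is false, then total=0, then total=-4, then returns -3; agreement on -3.
Sweeping the whole domain (343 inputs) finds no disagreement.
verdict: equivalent


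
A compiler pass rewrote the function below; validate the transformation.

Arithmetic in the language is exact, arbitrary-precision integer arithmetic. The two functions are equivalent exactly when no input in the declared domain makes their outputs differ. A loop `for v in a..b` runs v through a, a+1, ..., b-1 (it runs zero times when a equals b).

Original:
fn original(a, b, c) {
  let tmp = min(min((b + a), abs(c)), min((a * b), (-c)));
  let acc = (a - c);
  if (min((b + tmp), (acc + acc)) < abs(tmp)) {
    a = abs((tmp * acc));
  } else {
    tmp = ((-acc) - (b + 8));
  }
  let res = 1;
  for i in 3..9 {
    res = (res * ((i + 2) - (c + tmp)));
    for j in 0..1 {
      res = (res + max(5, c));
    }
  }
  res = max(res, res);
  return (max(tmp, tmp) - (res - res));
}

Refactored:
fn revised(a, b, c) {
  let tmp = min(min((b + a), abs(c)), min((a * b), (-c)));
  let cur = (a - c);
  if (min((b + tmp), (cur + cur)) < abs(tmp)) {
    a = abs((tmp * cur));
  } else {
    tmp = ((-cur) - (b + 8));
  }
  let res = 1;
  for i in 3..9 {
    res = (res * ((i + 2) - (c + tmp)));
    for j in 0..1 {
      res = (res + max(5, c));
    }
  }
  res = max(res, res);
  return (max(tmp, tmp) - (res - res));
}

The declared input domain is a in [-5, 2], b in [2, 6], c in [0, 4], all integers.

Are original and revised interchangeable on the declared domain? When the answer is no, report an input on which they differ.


This is a faithful refactor — local variable names differ, but the computed results match everywhere.
Tracing a=-1, b=5, c=3: original: tmp := -5 | acc := -4 | (min((b + tmp), (acc + acc)) < abs(tmp)): true | a := 20 | res := 1 | iter i=3: | res := 7 | iter j=0: | res := 12 | iter i=4: | res := 96 | iter j=0: | res := 101 | iter i=5: | res := 909 | iter j=0: | res := 914 | iter i=6: | res := 9140 | iter j=0: | res := 9145 | iter i=7: | res := 100595 | iter j=0: | res := 100600 | iter i=8: | res := 1207200 | iter j=0: | res := 1207205 | res := 1207205 | result -5 | revised: tmp := -5 | cur := -4 | (min((b + tmp), (cur + cur)) < abs(tmp)): true | a := 20 | res := 1 | iter i=3: | res := 7 | iter j=0: | res := 12 | iter i=4: | res := 96 | iter j=0: | res := 101 | iter i=5: | res := 909 | iter j=0: | res := 914 | iter i=6: | res := 9140 | iter j=0: | res := 9145 | iter i=7: | res := 100595 | iter j=0: | res := 100600 | iter i=8: | res := 1207200 | iter j=0: | res := 1207205 | res := 1207205 | result -5 — matching result -5.
Every one of the 200 inputs gives matching results.
verdict: equivalent


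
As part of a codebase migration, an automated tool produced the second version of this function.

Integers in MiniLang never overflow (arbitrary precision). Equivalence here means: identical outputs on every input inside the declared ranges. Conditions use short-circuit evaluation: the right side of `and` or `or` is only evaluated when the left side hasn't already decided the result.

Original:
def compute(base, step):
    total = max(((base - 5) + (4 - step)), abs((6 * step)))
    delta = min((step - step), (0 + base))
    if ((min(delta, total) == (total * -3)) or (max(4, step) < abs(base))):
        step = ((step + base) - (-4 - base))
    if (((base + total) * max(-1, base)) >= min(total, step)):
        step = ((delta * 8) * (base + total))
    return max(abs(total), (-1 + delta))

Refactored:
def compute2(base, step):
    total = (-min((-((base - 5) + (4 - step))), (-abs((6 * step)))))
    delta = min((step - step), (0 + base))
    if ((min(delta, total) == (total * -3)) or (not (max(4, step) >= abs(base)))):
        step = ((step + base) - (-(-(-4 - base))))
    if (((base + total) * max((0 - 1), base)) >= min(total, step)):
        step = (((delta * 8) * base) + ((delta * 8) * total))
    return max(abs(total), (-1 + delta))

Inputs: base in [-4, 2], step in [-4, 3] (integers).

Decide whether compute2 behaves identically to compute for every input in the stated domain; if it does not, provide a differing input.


This is a faithful refactor — min/max/abs usage differs, and arithmetic usage differs, and constant usage differs, and comparison usage differs, and boolean connective usage differs, but the computed results match everywhere.
Spot check at base=-3, step=-3 — compute: total = 18; delta = -3; ((min(delta, total) == (total * -3)) or (max(4, step) < abs(base))) -> false; (((base + total) * max(-1, base)) >= min(total, step)) -> false; return 18. compute2: total = 18; delta = -3; ((min(delta, total) == (total * -3)) or (not (max(4, step) >= abs(base)))) -> false; (((base + total) * max((0 - 1), base)) >= min(total, step)) -> false; return 18. Both give 18.
Sweeping the whole domain (56 inputs) finds no disagreement.
verdict: equivalent


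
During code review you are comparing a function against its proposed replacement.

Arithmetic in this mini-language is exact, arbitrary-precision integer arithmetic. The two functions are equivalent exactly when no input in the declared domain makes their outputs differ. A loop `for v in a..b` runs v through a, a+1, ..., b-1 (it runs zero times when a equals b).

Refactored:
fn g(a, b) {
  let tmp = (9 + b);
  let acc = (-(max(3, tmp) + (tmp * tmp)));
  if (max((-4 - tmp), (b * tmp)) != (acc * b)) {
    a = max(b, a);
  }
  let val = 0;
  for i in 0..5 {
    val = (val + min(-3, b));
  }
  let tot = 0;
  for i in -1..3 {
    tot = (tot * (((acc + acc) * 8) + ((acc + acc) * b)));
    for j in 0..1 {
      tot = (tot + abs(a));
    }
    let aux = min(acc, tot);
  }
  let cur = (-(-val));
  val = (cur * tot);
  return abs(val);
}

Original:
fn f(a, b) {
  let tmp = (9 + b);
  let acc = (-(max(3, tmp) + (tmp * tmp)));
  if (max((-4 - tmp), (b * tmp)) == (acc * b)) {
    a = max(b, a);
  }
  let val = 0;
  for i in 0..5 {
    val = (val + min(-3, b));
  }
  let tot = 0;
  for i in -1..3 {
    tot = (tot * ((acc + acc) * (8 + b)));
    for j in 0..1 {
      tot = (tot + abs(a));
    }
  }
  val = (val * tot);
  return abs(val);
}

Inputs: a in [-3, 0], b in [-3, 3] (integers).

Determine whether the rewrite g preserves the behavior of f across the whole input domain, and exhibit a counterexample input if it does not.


These are not equivalent — on a=-3, b=-2 the outputs split (13635609075 vs 9090406050).
f: tmp=7, then acc=-56, then (max((-4 - tmp), (b * tmp)) == (acc * b)) is false, then val=0, then (i=0), then val=-3, then (i=1), then val=-6, then (i=2), then val=-9, then (i=3), then val=-12, then (i=4), then val=-15, then tot=0, then (i=-1), then tot=0, then (j=0), then tot=3, then (i=0), then tot=-2016, then (j=0), then tot=-2013, then (i=1), then tot=1352736, then (j=0), then tot=1352739, then (i=2), then tot=-909040608, then (j=0), then tot=-909040605, then val=13635609075, then returns 13635609075
g: tmp=7, then acc=-56, then (max((-4 - tmp), (b * tmp)) != (acc * b)) is true, then a=-2, then val=0, then (i=0), then val=-3, then (i=1), then val=-6, then (i=2), then val=-9, then (i=3), then val=-12, then (i=4), then val=-15, then tot=0, then (i=-1), then tot=0, then (j=0), then tot=2, then aux=-56, then (i=0), then tot=-1344, then (j=0), then tot=-1342, then aux=-1342, then (i=1), then tot=901824, then (j=0), then tot=901826, then aux=-56, then (i=2), then tot=-606027072, then (j=0), then tot=-606027070, then aux=-606027070, then cur=-15, then val=9090406050, then returns 9090406050
verdict: not equivalent; witness: a=-3, b=-2


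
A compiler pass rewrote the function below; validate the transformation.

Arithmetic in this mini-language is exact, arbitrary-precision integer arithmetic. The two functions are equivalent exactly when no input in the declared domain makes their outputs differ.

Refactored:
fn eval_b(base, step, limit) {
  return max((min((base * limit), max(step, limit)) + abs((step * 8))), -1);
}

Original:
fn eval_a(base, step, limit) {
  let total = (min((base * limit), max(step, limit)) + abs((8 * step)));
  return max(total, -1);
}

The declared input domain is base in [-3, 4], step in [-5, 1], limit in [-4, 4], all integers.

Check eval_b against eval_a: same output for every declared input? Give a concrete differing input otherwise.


Changes here: local variable names differ; statement counts differ; the full 504-point sweep finds no disagreement.
verdict: equivalent


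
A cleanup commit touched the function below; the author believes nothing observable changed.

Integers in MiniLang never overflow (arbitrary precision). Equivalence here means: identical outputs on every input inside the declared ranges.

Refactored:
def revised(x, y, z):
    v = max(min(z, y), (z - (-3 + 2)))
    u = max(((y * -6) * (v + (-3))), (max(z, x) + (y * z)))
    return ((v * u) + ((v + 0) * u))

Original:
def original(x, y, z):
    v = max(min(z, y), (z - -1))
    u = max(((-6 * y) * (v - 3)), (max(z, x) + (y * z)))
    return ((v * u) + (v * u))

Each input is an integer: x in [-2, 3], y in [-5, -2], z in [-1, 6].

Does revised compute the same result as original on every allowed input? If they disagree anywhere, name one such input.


Reading the diff, among the changes: arithmetic usage differs; constant usage differs.
Tracing x=-1, y=-5, z=-1: original: v=0, then u=4, then returns 0 | revised: v=0, then u=4, then returns 0 — matching result 0.
Across all 192 domain points the two functions coincide.
verdict: equivalent


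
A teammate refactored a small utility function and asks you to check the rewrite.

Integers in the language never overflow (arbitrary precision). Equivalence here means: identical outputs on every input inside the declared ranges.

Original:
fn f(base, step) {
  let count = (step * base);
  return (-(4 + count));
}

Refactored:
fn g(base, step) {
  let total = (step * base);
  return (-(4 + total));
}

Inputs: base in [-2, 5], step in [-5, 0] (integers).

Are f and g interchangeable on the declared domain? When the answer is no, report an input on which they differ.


Equivalent — the differences include local variable names differ, yet no declared input distinguishes the two.
Tracing base=4, step=-5: f: count=-20, then returns 16 | g: total=-20, then returns 16 — matching result 16.
Across all 48 domain points the two functions coincide.
verdict: equivalent


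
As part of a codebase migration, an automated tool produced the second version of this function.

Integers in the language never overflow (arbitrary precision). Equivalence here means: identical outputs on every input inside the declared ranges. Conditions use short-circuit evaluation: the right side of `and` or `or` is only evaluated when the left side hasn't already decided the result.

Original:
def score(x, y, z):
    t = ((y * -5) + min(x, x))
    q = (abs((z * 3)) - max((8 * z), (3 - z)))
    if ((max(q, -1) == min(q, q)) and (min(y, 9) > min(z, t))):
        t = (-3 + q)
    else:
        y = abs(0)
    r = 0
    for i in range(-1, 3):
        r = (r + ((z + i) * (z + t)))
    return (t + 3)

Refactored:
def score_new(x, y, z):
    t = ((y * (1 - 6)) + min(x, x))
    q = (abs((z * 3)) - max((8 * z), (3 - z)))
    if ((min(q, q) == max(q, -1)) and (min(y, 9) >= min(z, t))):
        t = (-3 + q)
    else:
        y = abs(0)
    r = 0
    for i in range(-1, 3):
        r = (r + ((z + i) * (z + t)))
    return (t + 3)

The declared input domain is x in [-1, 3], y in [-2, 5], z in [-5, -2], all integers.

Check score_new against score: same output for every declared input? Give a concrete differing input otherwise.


These are not equivalent — on x=-1, y=-2, z=-2 the outputs split (12 vs 1).
score: t becomes 9; next q becomes 1; next ((max(q, -1) == min(q, q)) and (min(y, 9) > min(z, t))) evaluates to false; next y becomes 0; next r becomes 0; next at i=-1:; next r becomes -21; next at i=0:; next r becomes -35; next at i=1:; next r becomes -42; next at i=2:; next r becomes -42; next final value 12
score_new: t becomes 9; next q becomes 1; next ((min(q, q) == max(q, -1)) and (min(y, 9) >= min(z, t))) evaluates to true; next t becomes -2; next r becomes 0; next at i=-1:; next r becomes 12; next at i=0:; next r becomes 20; next at i=1:; next r becomes 24; next at i=2:; next r becomes 24; next final value 1
verdict: not equivalent; witness: x=-1, y=-2, z=-2


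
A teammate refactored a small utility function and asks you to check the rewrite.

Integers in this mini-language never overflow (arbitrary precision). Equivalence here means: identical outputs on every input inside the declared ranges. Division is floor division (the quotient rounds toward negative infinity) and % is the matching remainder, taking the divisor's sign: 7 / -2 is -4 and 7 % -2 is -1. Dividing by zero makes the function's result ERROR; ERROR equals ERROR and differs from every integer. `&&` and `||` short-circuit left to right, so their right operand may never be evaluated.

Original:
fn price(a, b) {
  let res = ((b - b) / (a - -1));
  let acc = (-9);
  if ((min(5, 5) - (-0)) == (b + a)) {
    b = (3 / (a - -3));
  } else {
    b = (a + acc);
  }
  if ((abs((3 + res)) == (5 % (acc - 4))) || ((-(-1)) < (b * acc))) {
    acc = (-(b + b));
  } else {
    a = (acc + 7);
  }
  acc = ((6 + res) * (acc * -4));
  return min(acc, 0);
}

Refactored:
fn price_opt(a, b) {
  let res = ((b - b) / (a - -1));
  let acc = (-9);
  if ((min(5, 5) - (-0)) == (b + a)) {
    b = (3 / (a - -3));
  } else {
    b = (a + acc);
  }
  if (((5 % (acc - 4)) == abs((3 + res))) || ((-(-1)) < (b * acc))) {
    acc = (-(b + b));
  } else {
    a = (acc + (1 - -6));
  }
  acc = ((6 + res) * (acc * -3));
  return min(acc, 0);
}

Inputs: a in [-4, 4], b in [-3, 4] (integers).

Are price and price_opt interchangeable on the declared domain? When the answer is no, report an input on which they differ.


Take a=-4, b=-3.
price: res=0, then acc=-9, then ((min(5, 5) - (-0)) == (b + a)) is false, then b=-13, then ((abs((3 + res)) == (5 % (acc - 4))) || ((-(-1)) < (b * acc))) is true, then acc=26, then acc=-624, then returns -624
price_opt: res=0, then acc=-9, then ((min(5, 5) - (-0)) == (b + a)) is false, then b=-13, then (((5 % (acc - 4)) == abs((3 + res))) || ((-(-1)) < (b * acc))) is true, then acc=26, then acc=-468, then returns -468
-624 and -468 differ, so these are not the same function on this domain.
verdict: not equivalent; witness: a=-4, b=-3


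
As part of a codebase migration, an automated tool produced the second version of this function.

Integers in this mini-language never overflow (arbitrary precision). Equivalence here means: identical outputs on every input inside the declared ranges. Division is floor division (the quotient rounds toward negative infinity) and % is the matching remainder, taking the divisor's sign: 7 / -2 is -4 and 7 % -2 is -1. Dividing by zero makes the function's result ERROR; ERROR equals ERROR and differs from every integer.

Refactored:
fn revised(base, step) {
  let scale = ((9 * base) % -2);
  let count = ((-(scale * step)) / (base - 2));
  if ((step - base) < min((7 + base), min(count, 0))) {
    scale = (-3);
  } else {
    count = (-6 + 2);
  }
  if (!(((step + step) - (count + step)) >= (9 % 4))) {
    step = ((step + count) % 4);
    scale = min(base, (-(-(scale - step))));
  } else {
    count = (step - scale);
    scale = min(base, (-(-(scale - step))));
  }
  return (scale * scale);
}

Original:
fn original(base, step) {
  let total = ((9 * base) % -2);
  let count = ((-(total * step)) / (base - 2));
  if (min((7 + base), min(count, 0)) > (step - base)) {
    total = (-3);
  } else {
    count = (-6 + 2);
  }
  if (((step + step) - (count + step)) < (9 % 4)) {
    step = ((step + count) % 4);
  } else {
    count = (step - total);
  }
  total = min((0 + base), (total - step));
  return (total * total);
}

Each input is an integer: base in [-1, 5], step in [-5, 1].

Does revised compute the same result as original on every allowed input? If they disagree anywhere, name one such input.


Reading the diff, among the changes: local variable names differ, plus statement counts differ, plus arithmetic usage differs, plus min/max/abs usage differs, plus comparison usage differs, plus boolean connective usage differs, plus constant usage differs.
One worked example (base=3, step=-3) — original: total = -1; count = -3; (min((7 + base), min(count, 0)) > (step - base)) -> true; total = -3; (((step + step) - (count + step)) < (9 % 4)) -> true; step = 2; total = -5; return 25; revised: scale = -1; count = -3; ((step - base) < min((7 + base), min(count, 0))) -> true; scale = -3; (!(((step + step) - (count + step)) >= (9 % 4))) -> true; step = 2; scale = -5; return 25; agreement on 25.
Sweeping the whole domain (49 inputs) finds no disagreement.
verdict: equivalent
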